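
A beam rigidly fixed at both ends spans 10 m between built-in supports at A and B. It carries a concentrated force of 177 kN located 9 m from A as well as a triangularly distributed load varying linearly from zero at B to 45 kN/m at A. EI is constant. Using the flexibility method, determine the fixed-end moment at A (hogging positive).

Take the two fixed-end moments M_A, M_B as redundants; the released structure is the simple span AB.
End rotations of the released simple span under the applied load (×1/EI):
  at A: point load 177 at a = 9: Pab(L + b)/(6LEI) = 292.1/EI
  at B: point load 177 at a = 9: Pab(L + a)/(6LEI) = 504.4/EI
  at A: triangular load, peak 45: w₀L³/(45EI) = 1000/EI
  at B: triangular load, peak 45: 7w₀L³/(360EI) = 875/EI
  θ_A0 = 1292/EI,  θ_B0 = 1379/EI
Flexibility coefficients: a unit moment at one end gives L/(3EI) there and L/(6EI) at the far end, so f₁₁ = f₂₂ = 3.333/EI and f₁₂ = f₂₁ = 1.667/EI.
Compatibility — zero rotation at each built-in end:
  3.333 M_A + 1.667 M_B = 1292
  1.667 M_A + 3.333 M_B = 1379
Solving the pair gives M_A = 240.9 kN·m and M_B = 293.4 kN·m (hogging).

M_A = 240.9 kN·m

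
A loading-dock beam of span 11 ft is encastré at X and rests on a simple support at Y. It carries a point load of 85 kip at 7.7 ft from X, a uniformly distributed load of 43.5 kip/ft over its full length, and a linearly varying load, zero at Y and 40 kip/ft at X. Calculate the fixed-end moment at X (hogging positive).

M_X = 1108 kip·ft

Take the reaction at Y as the redundant and release it; the primary structure is a cantilever fixed at X.
Free-end deflection of the primary structure under the applied loading (downward +):
  point load 85 at a = 7.7: Pa²(3L − a)/(6EI) = 21251/EI
  UDL 43.5: wL⁴/(8EI) = 79610/EI
  triangular load, peak 40 at the fixed end: w₀L⁴/(30EI) = 19521/EI
  δ_0 = 120382/EI
Tip deflection under a unit load at Y: L³/(3EI) = 443.7/EI.
The prop prevents deflection at Y: R_Y = δ_0/δ_{YY} = 120382/443.7 = 271.3 kip.
Moment equilibrium about X: M_X = Σ(load moments about X) − R_Y·L = 4093 − 271.3×11 = 1108 kip·ft.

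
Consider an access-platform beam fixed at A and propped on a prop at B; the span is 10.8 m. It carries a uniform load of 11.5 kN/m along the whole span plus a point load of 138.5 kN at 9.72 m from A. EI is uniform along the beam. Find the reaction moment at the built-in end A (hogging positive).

M_A = 241.7 kN·m

Choose R_B as the redundant. The primary structure is the cantilever fixed at A.
Primary-structure tip deflection at B by superposition:
  UDL 11.5: wL⁴/(8EI) = 19557/EI
  point load 138.5 at a = 9.72: Pa²(3L − a)/(6EI) = 49462/EI
  δ_0 = 69019/EI
Flexibility coefficient — unit upward force at B: δ_{BB} = L³/(3EI) = 419.9/EI.
Compatibility at B: δ_0 − R_B·δ_{BB} = 0, so R_B = 69019/419.9 = 164.4 kN.
Moment equilibrium about A: M_A = Σ(load moments about A) − R_B·L = 2017 − 164.4×10.8 = 241.7 kN·m.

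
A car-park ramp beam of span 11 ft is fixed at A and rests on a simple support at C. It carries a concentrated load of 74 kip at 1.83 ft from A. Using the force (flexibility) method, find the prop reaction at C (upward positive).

R_C = 2.902 kip

Take the reaction at C as the redundant and release it; the primary structure is a cantilever fixed at A.
Free-end deflection of the primary structure under the applied loading (downward +):
  point load 74 at a = 1.83: Pa²(3L − a)/(6EI) = 1287/EI
Flexibility coefficient — unit upward force at C: δ_{CC} = L³/(3EI) = 443.7/EI.
The prop prevents deflection at C: R_C = δ_0/δ_{CC} = 1287/443.7 = 2.902 kip.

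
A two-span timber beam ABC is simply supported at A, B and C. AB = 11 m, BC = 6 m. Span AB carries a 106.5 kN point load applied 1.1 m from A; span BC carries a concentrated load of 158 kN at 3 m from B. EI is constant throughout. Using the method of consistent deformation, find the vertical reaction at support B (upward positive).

R_B = 115.5 kN

Insert a hinge at B; M_B is the redundant, and each span becomes simply supported.
End slopes at the hinge B, treating each span as simply supported:
  span AB: point load 106.5 at a = 1.1: Pab(L + a)/(6LEI) = 212.6/EI
  span BC: point load 158 at a = 3: Pab(L + b)/(6LEI) = 355.5/EI
  relative rotation θ_0 = (212.6 + 355.5)/EI = 568.1/EI
A unit hogging moment at B produces rotation L₁/(3EI) + L₂/(3EI) = 5.667/EI.
Compatibility: M_B·(L₁+L₂)/(3EI) = θ_0, giving M_B = 100.3 kN·m (hogging).
Span AB, ΣM about A with M_B applied at B: R_B^{AB}·11 = 117.2 + 100.3, so R_B^{AB} = 19.76 kN and R_A = 106.5 − 19.76 = 86.74 kN.
Span BC, ΣM about C: R_B^{BC}·6 = 474 + 100.3, so R_B^{BC} = 95.71 kN and R_C = 158 − 95.71 = 62.29 kN.
R_B = 19.76 + 95.71 = 115.5 kN.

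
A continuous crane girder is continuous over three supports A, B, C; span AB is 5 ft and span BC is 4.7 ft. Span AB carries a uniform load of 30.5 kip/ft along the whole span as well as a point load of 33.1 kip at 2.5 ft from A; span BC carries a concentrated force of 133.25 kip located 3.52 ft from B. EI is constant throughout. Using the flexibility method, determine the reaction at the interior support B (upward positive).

R_B = 167.9 kip

Insert a hinge at B; M_B is the redundant, and each span becomes simply supported.
Rotations at B on the released spans (each span's end-slope, ×1/EI):
  span AB: UDL 30.5: wL³/(24EI) = 158.9/EI
  span AB: point load 33.1 at a = 2.5: Pab(L + a)/(6LEI) = 51.72/EI
  span BC: point load 133.25 at a = 3.52: Pab(L + b)/(6LEI) = 115.4/EI
  relative rotation θ_0 = (210.6 + 115.4)/EI = 326/EI
A unit hogging moment at B produces rotation L₁/(3EI) + L₂/(3EI) = 3.233/EI.
Compatibility: M_B·(L₁+L₂)/(3EI) = θ_0, giving M_B = 100.8 kip·ft (hogging).
Span AB, ΣM about A with M_B applied at B: R_B^{AB}·5 = 464 + 100.8, so R_B^{AB} = 113 kip and R_A = 185.6 − 113 = 72.64 kip.
Span BC, ΣM about C: R_B^{BC}·4.7 = 157.2 + 100.8, so R_B^{BC} = 54.9 kip and R_C = 133.2 − 54.9 = 78.35 kip.
R_B = 113 + 54.9 = 167.9 kip.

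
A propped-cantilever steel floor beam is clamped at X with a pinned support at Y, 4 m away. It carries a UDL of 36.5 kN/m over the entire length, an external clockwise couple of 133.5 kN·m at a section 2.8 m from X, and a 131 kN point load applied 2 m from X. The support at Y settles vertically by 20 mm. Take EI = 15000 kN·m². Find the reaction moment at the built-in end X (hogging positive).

M_X = 178.8 kN·m

Release the roller at Y. Primary structure: cantilever fixed at X.
Downward deflection at the released point Y due to the loads:
  UDL 36.5: wL⁴/(8EI) = 1168/EI
  clockwise couple 133.5 at a = 2.8: M₀a(2L − a)/(2EI) = 971.9/EI
  point load 131 at a = 2: Pa²(3L − a)/(6EI) = 873.3/EI
  δ_0 = 3013/EI
Flexibility coefficient — unit upward force at Y: δ_{YY} = L³/(3EI) = 21.33/EI.
With EI = 15000 kN·m²: δ_0 = 0.20088 m and δ_{YY} = 0.001422 m/kN.
Compatibility — the beam at Y must follow the support down by 0.02 m: δ_0 − R_Y·δ_{YY} = 0.02, so R_Y = (0.20088 − 0.02)/0.001422 = 127.2 kN.
Moment equilibrium about X: M_X = Σ(load moments about X) − R_Y·L = 687.5 − 127.2×4 = 178.8 kN·m.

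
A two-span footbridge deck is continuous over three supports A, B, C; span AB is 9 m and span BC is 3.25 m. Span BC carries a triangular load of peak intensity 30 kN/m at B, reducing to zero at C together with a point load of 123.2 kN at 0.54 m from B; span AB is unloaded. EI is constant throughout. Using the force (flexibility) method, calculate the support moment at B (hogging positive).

Release continuity at B by inserting a hinge; the redundant is the internal moment M_B. The primary structure is two simply-supported spans AB and BC.
End slopes at the hinge B, treating each span as simply supported:
  span BC: triangular load, peak 30: w₀L³/(45EI) = 22.89/EI
  span BC: point load 123.2 at a = 0.54: Pab(L + b)/(6LEI) = 55.1/EI
  relative rotation θ_0 = (0 + 77.99)/EI = 77.99/EI
A unit hogging moment at B produces rotation L₁/(3EI) + L₂/(3EI) = 4.083/EI.
Compatibility: M_B·(L₁+L₂)/(3EI) = θ_0, giving M_B = 19.1 kN·m (hogging).

M_B = 19.1 kN·m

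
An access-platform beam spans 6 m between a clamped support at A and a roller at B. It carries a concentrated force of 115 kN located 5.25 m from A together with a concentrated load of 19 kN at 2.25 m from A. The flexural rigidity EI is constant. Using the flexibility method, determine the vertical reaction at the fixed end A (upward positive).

R_A = 36.94 kN

Take the reaction at B as the redundant and release it; the primary structure is a cantilever fixed at A.
Primary-structure tip deflection at B by superposition:
  point load 115 at a = 5.25: Pa²(3L − a)/(6EI) = 6736/EI
  point load 19 at a = 2.25: Pa²(3L − a)/(6EI) = 252.5/EI
  δ_0 = 6988/EI
Flexibility coefficient — unit upward force at B: δ_{BB} = L³/(3EI) = 72/EI.
Compatibility at B: δ_0 − R_B·δ_{BB} = 0, so R_B = 6988/72 = 97.06 kN.
Vertical equilibrium: R_A = ΣP − R_B = 134 − 97.06 = 36.94 kN.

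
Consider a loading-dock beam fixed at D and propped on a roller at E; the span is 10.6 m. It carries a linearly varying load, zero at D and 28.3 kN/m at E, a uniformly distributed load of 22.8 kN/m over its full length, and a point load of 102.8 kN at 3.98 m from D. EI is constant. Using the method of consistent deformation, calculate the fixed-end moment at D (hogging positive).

M_D = 713.3 kN·m

Take the reaction at E as the redundant and release it; the primary structure is a cantilever fixed at D.
Free-end deflection of the primary structure under the applied loading (downward +):
  triangular load, peak 28.3 at the free end: 11w₀L⁴/(120EI) = 32751/EI
  UDL 22.8: wL⁴/(8EI) = 35981/EI
  point load 102.8 at a = 3.98: Pa²(3L − a)/(6EI) = 7550/EI
  δ_0 = 76282/EI
Flexibility coefficient — unit upward force at E: δ_{EE} = L³/(3EI) = 397/EI.
The prop prevents deflection at E: R_E = δ_0/δ_{EE} = 76282/397 = 192.1 kN.
Moment equilibrium about D: M_D = Σ(load moments about D) − R_E·L = 2750 − 192.1×10.6 = 713.3 kN·m.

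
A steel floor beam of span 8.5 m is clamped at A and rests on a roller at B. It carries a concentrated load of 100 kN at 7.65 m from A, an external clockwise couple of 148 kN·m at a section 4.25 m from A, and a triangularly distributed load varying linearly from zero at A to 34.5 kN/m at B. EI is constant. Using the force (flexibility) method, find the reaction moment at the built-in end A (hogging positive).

M_A = 169 kN·m

Choose R_B as the redundant. The primary structure is the cantilever fixed at A.
Free-end deflection of the primary structure under the applied loading (downward +):
  point load 100 at a = 7.65: Pa²(3L − a)/(6EI) = 17410/EI
  clockwise couple 148 at a = 4.25: M₀a(2L − a)/(2EI) = 4010/EI
  triangular load, peak 34.5 at the free end: 11w₀L⁴/(120EI) = 16508/EI
  δ_0 = 37929/EI
Flexibility coefficient — unit upward force at B: δ_{BB} = L³/(3EI) = 204.7/EI.
Compatibility at B: δ_0 − R_B·δ_{BB} = 0, so R_B = 37929/204.7 = 185.3 kN.
Moment equilibrium about A: M_A = Σ(load moments about A) − R_B·L = 1744 − 185.3×8.5 = 169 kN·m.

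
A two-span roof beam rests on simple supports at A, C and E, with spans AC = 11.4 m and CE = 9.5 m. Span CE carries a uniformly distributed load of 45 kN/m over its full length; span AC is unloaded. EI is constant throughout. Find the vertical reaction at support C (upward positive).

Take M_C as the redundant. Released structure: two simple spans AC and CE with a hinge at C.
Discontinuity in slope at C on the released structure — sum the simple-span end rotations:
  span CE: UDL 45: wL³/(24EI) = 1608/EI
  relative rotation θ_0 = (0 + 1608)/EI = 1608/EI
A unit hogging moment at C produces rotation L₁/(3EI) + L₂/(3EI) = 6.967/EI.
Slope continuity at C: θ_0 = M_C·6.967/EI, so M_C = 1608/6.967 = 230.8 kN·m (hogging).
Span AC, ΣM about A with M_C applied at C: R_C^{AC}·11.4 = 0 + 230.8, so R_C^{AC} = 20.24 kN and R_A = 0 − 20.24 = -20.24 kN.
Span CE, ΣM about E: R_C^{CE}·9.5 = 2031 + 230.8, so R_C^{CE} = 238 kN and R_E = 427.5 − 238 = 189.5 kN.
R_C = 20.24 + 238 = 258.3 kN.

R_C = 258.3 kN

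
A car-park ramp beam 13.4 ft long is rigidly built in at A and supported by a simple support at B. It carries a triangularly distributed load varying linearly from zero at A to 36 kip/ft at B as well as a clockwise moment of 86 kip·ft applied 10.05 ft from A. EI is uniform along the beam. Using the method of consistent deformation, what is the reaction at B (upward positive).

Choose R_B as the redundant. The primary structure is the cantilever fixed at A.
Deflection at B on the released cantilever, summing each load's contribution:
  triangular load, peak 36 at the free end: 11w₀L⁴/(120EI) = 106398/EI
  clockwise couple 86 at a = 10.05: M₀a(2L − a)/(2EI) = 7239/EI
  δ_0 = 113636/EI
Flexibility coefficient — unit upward force at B: δ_{BB} = L³/(3EI) = 802/EI.
The prop prevents deflection at B: R_B = δ_0/δ_{BB} = 113636/802 = 141.7 kip.

R_B = 141.7 kip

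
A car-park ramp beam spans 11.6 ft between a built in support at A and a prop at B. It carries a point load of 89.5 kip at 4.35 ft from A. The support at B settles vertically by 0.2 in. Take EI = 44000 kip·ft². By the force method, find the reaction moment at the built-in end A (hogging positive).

M_A = 214.1 kip·ft

Choose R_B as the redundant. The primary structure is the cantilever fixed at A.
Deflection at B on the released cantilever, summing each load's contribution:
  point load 89.5 at a = 4.35: Pa²(3L − a)/(6EI) = 8595/EI
Flexibility coefficient — unit upward force at B: δ_{BB} = L³/(3EI) = 520.3/EI.
With EI = 44000 kip·ft²: δ_0 = 0.19534 ft and δ_{BB} = 0.011825 ft/kip.
Compatibility — the beam at B must follow the support down by 0.01667 ft: δ_0 − R_B·δ_{BB} = 0.01667, so R_B = (0.19534 − 0.01667)/0.011825 = 15.11 kip.
Moment equilibrium about A: M_A = Σ(load moments about A) − R_B·L = 389.3 − 15.11×11.6 = 214.1 kip·ft.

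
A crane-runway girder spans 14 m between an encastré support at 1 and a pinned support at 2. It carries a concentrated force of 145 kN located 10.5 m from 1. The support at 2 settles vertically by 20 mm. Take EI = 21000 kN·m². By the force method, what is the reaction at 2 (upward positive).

Choose R_2 as the redundant. The primary structure is the cantilever fixed at 1.
Deflection at 2 on the released cantilever, summing each load's contribution:
  point load 145 at a = 10.5: Pa²(3L − a)/(6EI) = 83928/EI
Flexibility coefficient — unit upward force at 2: δ_{22} = L³/(3EI) = 914.7/EI.
With EI = 21000 kN·m²: δ_0 = 3.9966 m and δ_{22} = 0.043556 m/kN.
Compatibility — the beam at 2 must follow the support down by 0.02 m: δ_0 − R_2·δ_{22} = 0.02, so R_2 = (3.9966 − 0.02)/0.043556 = 91.3 kN.

R_2 = 91.3 kN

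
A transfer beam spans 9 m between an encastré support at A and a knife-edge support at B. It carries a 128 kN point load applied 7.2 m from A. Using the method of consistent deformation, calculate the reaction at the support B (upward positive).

R_B = 90.11 kN

Release the roller at B. Primary structure: cantilever fixed at A.
Downward deflection at the released point B due to the loads:
  point load 128 at a = 7.2: Pa²(3L − a)/(6EI) = 21897/EI
Flexibility coefficient — unit upward force at B: δ_{BB} = L³/(3EI) = 243/EI.
The prop prevents deflection at B: R_B = δ_0/δ_{BB} = 21897/243 = 90.11 kN.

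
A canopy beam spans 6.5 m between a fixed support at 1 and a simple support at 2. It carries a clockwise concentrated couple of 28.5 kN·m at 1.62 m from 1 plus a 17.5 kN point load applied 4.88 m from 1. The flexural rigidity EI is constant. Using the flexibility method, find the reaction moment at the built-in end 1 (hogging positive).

M_1 = 23.14 kN·m

Choose R_2 as the redundant. The primary structure is the cantilever fixed at 1.
Deflection at 2 on the released cantilever, summing each load's contribution:
  clockwise couple 28.5 at a = 1.62: M₀a(2L − a)/(2EI) = 262.7/EI
  point load 17.5 at a = 4.88: Pa²(3L − a)/(6EI) = 1015/EI
  δ_0 = 1278/EI
Tip deflection under a unit load at 2: L³/(3EI) = 91.54/EI.
The prop prevents deflection at 2: R_2 = δ_0/δ_{22} = 1278/91.54 = 13.96 kN.
Moment equilibrium about 1: M_1 = Σ(load moments about 1) − R_2·L = 113.9 − 13.96×6.5 = 23.14 kN·m.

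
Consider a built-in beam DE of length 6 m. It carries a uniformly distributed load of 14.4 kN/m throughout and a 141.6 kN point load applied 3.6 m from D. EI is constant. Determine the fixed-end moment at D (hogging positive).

M_D = 124.8 kN·m

Release both end moments; the primary structure is a simply-supported span DE with redundants M_D and M_E.
Simple-span end rotations at D and E under the given loads:
  at D: UDL 14.4: wL³/(24EI) = 129.6/EI
  at E: UDL 14.4: wL³/(24EI) = 129.6/EI
  at D: point load 141.6 at a = 3.6: Pab(L + b)/(6LEI) = 285.5/EI
  at E: point load 141.6 at a = 3.6: Pab(L + a)/(6LEI) = 326.2/EI
  θ_D0 = 415.1/EI,  θ_E0 = 455.8/EI
Flexibility coefficients: a unit moment at one end gives L/(3EI) there and L/(6EI) at the far end, so f₁₁ = f₂₂ = 2/EI and f₁₂ = f₂₁ = 1/EI.
Compatibility — zero rotation at each built-in end:
  2 M_D + 1 M_E = 415.1
  1 M_D + 2 M_E = 455.8
Solving the pair gives M_D = 124.8 kN·m and M_E = 165.5 kN·m (hogging).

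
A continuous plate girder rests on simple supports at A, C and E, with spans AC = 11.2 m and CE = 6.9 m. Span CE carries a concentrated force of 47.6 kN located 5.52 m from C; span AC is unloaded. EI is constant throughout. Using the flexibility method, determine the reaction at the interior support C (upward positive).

R_C = 12.34 kN

Insert a hinge at C; M_C is the redundant, and each span becomes simply supported.
Rotations at C on the released spans (each span's end-slope, ×1/EI):
  span CE: point load 47.6 at a = 5.52: Pab(L + b)/(6LEI) = 72.52/EI
  relative rotation θ_0 = (0 + 72.52)/EI = 72.52/EI
A unit hogging moment at C produces rotation L₁/(3EI) + L₂/(3EI) = 6.033/EI.
Slope continuity at C: θ_0 = M_C·6.033/EI, so M_C = 72.52/6.033 = 12.02 kN·m (hogging).
Span AC, ΣM about A with M_C applied at C: R_C^{AC}·11.2 = 0 + 12.02, so R_C^{AC} = 1.073 kN and R_A = 0 − 1.073 = -1.073 kN.
Span CE, ΣM about E: R_C^{CE}·6.9 = 65.69 + 12.02, so R_C^{CE} = 11.26 kN and R_E = 47.6 − 11.26 = 36.34 kN.
R_C = 1.073 + 11.26 = 12.34 kN.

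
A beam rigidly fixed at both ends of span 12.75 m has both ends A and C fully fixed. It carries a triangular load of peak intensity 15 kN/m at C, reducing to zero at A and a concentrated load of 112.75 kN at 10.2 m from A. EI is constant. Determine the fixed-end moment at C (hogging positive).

M_C = 305.9 kN·m

Take the two fixed-end moments M_A, M_C as redundants; the released structure is the simple span AC.
Simple-span end rotations at A and C under the given loads:
  at A: triangular load, peak 15: 7w₀L³/(360EI) = 604.5/EI
  at C: triangular load, peak 15: w₀L³/(45EI) = 690.9/EI
  at A: point load 112.75 at a = 10.2: Pab(L + b)/(6LEI) = 586.5/EI
  at C: point load 112.75 at a = 10.2: Pab(L + a)/(6LEI) = 879.8/EI
  θ_A0 = 1191/EI,  θ_C0 = 1571/EI
Flexibility coefficients: a unit moment at one end gives L/(3EI) there and L/(6EI) at the far end, so f₁₁ = f₂₂ = 4.25/EI and f₁₂ = f₂₁ = 2.125/EI.
Compatibility — zero rotation at each built-in end:
  4.25 M_A + 2.125 M_C = 1191
  2.125 M_A + 4.25 M_C = 1571
Solving the pair gives M_A = 127.3 kN·m and M_C = 305.9 kN·m (hogging).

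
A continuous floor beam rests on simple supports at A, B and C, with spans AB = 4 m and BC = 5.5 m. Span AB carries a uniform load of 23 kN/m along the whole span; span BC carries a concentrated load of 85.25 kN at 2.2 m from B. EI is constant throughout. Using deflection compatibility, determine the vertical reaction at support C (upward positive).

R_C = 21.1 kN

Release continuity at B by inserting a hinge; the redundant is the internal moment M_B. The primary structure is two simply-supported spans AB and BC.
Rotations at B on the released spans (each span's end-slope, ×1/EI):
  span AB: UDL 23: wL³/(24EI) = 61.33/EI
  span BC: point load 85.25 at a = 2.2: Pab(L + b)/(6LEI) = 165/EI
  relative rotation θ_0 = (61.33 + 165)/EI = 226.4/EI
A unit hogging moment at B produces rotation L₁/(3EI) + L₂/(3EI) = 3.167/EI.
Compatibility: M_B·(L₁+L₂)/(3EI) = θ_0, giving M_B = 71.49 kN·m (hogging).
Span BC, ΣM about C: R_B^{BC}·5.5 = 281.3 + 71.49, so R_B^{BC} = 64.15 kN and R_C = 85.25 − 64.15 = 21.1 kN.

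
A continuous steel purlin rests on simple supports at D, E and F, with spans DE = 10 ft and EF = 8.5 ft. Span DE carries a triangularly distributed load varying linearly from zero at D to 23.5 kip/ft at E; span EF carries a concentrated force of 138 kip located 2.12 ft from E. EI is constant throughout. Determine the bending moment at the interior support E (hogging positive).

M_E = 173 kip·ft

Take M_E as the redundant. Released structure: two simple spans DE and EF with a hinge at E.
End slopes at the hinge E, treating each span as simply supported:
  span DE: triangular load, peak 23.5: w₀L³/(45EI) = 522.2/EI
  span EF: point load 138 at a = 2.12: Pab(L + b)/(6LEI) = 544.6/EI
  relative rotation θ_0 = (522.2 + 544.6)/EI = 1067/EI
A unit hogging moment at E produces rotation L₁/(3EI) + L₂/(3EI) = 6.167/EI.
Slope continuity at E: θ_0 = M_E·6.167/EI, so M_E = 1067/6.167 = 173 kip·ft (hogging).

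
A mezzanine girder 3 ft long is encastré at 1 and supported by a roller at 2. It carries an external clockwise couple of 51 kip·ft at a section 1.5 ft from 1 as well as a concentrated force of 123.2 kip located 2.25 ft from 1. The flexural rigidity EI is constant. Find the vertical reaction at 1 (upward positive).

Take the reaction at 2 as the redundant and release it; the primary structure is a cantilever fixed at 1.
Downward deflection at the released point 2 due to the loads:
  clockwise couple 51 at a = 1.5: M₀a(2L − a)/(2EI) = 172.1/EI
  point load 123.2 at a = 2.25: Pa²(3L − a)/(6EI) = 701.7/EI
  δ_0 = 873.8/EI
Tip deflection under a unit load at 2: L³/(3EI) = 9/EI.
The prop prevents deflection at 2: R_2 = δ_0/δ_{22} = 873.8/9 = 97.09 kip.
Vertical equilibrium: R_1 = ΣP − R_2 = 123.2 − 97.09 = 26.11 kip.

R_1 = 26.11 kip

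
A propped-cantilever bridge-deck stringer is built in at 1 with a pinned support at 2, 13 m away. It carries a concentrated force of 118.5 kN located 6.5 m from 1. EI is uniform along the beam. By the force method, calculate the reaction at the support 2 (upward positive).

R_2 = 37.03 kN

Release the roller at 2. Primary structure: cantilever fixed at 1.
Deflection at 2 on the released cantilever, summing each load's contribution:
  point load 118.5 at a = 6.5: Pa²(3L − a)/(6EI) = 27119/EI
Tip deflection under a unit load at 2: L³/(3EI) = 732.3/EI.
The prop prevents deflection at 2: R_2 = δ_0/δ_{22} = 27119/732.3 = 37.03 kN.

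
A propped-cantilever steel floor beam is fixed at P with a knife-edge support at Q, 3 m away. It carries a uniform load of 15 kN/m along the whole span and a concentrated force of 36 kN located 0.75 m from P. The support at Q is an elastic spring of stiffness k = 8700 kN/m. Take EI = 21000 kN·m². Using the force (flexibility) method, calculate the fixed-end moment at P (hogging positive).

M_P = 47.26 kN·m

Remove the prop at Q; the released (primary) structure is a cantilever built in at P.
Deflection at Q on the released cantilever, summing each load's contribution:
  UDL 15: wL⁴/(8EI) = 151.9/EI
  point load 36 at a = 0.75: Pa²(3L − a)/(6EI) = 27.84/EI
  δ_0 = 179.7/EI
Flexibility coefficient — unit upward force at Q: δ_{QQ} = L³/(3EI) = 9/EI.
With EI = 21000 kN·m²: δ_0 = 0.008558 m and δ_{QQ} = 0.000429 m/kN.
Compatibility — the spring shortens by R_Q/k under the reaction it provides: δ_0 − R_Q·δ_{QQ} = R_Q/k. With 1/k = 0.000115 m/kN, R_Q = δ_0 / (δ_{QQ} + 1/k) = 0.008558 / (0.000429 + 0.000115) = 15.75 kN.
Moment equilibrium about P: M_P = Σ(load moments about P) − R_Q·L = 94.5 − 15.75×3 = 47.26 kN·m.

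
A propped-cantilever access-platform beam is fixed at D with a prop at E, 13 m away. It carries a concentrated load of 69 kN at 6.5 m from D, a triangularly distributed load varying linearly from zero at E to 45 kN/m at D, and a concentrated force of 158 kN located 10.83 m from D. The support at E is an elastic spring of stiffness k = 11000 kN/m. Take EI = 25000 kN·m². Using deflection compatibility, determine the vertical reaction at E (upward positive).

Take the reaction at E as the redundant and release it; the primary structure is a cantilever fixed at D.
Downward deflection at the released point E due to the loads:
  point load 69 at a = 6.5: Pa²(3L − a)/(6EI) = 15791/EI
  triangular load, peak 45 at the fixed end: w₀L⁴/(30EI) = 42842/EI
  point load 158 at a = 10.83: Pa²(3L − a)/(6EI) = 87006/EI
  δ_0 = 145639/EI
Tip deflection under a unit load at E: L³/(3EI) = 732.3/EI.
With EI = 25000 kN·m²: δ_0 = 5.8255 m and δ_{EE} = 0.029293 m/kN.
Compatibility — the spring shortens by R_E/k under the reaction it provides: δ_0 − R_E·δ_{EE} = R_E/k. With 1/k = 0.000091 m/kN, R_E = δ_0 / (δ_{EE} + 1/k) = 5.8255 / (0.029293 + 0.000091) = 198.3 kN.

R_E = 198.3 kN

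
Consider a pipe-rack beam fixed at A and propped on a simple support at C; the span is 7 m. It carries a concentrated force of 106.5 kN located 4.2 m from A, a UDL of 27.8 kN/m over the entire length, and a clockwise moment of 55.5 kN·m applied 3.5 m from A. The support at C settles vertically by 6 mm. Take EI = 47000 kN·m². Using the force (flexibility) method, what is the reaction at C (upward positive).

R_C = 125.4 kN

Take the reaction at C as the redundant and release it; the primary structure is a cantilever fixed at A.
Deflection at C on the released cantilever, summing each load's contribution:
  point load 106.5 at a = 4.2: Pa²(3L − a)/(6EI) = 5260/EI
  UDL 27.8: wL⁴/(8EI) = 8343/EI
  clockwise couple 55.5 at a = 3.5: M₀a(2L − a)/(2EI) = 1020/EI
  δ_0 = 14624/EI
Tip deflection under a unit load at C: L³/(3EI) = 114.3/EI.
With EI = 47000 kN·m²: δ_0 = 0.31114 m and δ_{CC} = 0.002433 m/kN.
Compatibility — the beam at C must follow the support down by 0.006 m: δ_0 − R_C·δ_{CC} = 0.006, so R_C = (0.31114 − 0.006)/0.002433 = 125.4 kN.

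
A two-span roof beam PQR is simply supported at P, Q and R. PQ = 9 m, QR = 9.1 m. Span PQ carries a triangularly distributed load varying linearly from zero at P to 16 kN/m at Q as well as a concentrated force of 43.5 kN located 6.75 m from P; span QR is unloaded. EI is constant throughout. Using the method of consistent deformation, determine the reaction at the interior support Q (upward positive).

Take M_Q as the redundant. Released structure: two simple spans PQ and QR with a hinge at Q.
End slopes at the hinge Q, treating each span as simply supported:
  span PQ: triangular load, peak 16: w₀L³/(45EI) = 259.2/EI
  span PQ: point load 43.5 at a = 6.75: Pab(L + a)/(6LEI) = 192.7/EI
  relative rotation θ_0 = (451.9 + 0)/EI = 451.9/EI
A unit hogging moment at Q produces rotation L₁/(3EI) + L₂/(3EI) = 6.033/EI.
Compatibility: M_Q·(L₁+L₂)/(3EI) = θ_0, giving M_Q = 74.9 kN·m (hogging).
Span PQ, ΣM about P with M_Q applied at Q: R_Q^{PQ}·9 = 725.6 + 74.9, so R_Q^{PQ} = 88.95 kN and R_P = 115.5 − 88.95 = 26.55 kN.
Span QR, ΣM about R: R_Q^{QR}·9.1 = 0 + 74.9, so R_Q^{QR} = 8.231 kN and R_R = 0 − 8.231 = -8.231 kN.
R_Q = 88.95 + 8.231 = 97.18 kN.

R_Q = 97.18 kN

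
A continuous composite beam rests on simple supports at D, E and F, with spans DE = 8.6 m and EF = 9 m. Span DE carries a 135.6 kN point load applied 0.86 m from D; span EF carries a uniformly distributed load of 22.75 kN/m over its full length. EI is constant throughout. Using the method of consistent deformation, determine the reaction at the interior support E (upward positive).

Release continuity at E by inserting a hinge; the redundant is the internal moment M_E. The primary structure is two simply-supported spans DE and EF.
Rotations at E on the released spans (each span's end-slope, ×1/EI):
  span DE: point load 135.6 at a = 0.86: Pab(L + a)/(6LEI) = 165.5/EI
  span EF: UDL 22.75: wL³/(24EI) = 691/EI
  relative rotation θ_0 = (165.5 + 691)/EI = 856.5/EI
A unit hogging moment at E produces rotation L₁/(3EI) + L₂/(3EI) = 5.867/EI.
Compatibility: M_E·(L₁+L₂)/(3EI) = θ_0, giving M_E = 146 kN·m (hogging).
Span DE, ΣM about D with M_E applied at E: R_E^{DE}·8.6 = 116.6 + 146, so R_E^{DE} = 30.54 kN and R_D = 135.6 − 30.54 = 105.1 kN.
Span EF, ΣM about F: R_E^{EF}·9 = 921.4 + 146, so R_E^{EF} = 118.6 kN and R_F = 204.8 − 118.6 = 86.15 kN.
R_E = 30.54 + 118.6 = 149.1 kN.

R_E = 149.1 kN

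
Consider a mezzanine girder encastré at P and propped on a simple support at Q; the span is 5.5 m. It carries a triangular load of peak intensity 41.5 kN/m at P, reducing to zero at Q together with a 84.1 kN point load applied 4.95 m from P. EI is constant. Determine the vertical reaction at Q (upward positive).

Release the roller at Q. Primary structure: cantilever fixed at P.
Deflection at Q on the released cantilever, summing each load's contribution:
  triangular load, peak 41.5 at the fixed end: w₀L⁴/(30EI) = 1266/EI
  point load 84.1 at a = 4.95: Pa²(3L − a)/(6EI) = 3967/EI
  δ_0 = 5233/EI
Tip deflection under a unit load at Q: L³/(3EI) = 55.46/EI.
The prop prevents deflection at Q: R_Q = δ_0/δ_{QQ} = 5233/55.46 = 94.35 kN.

R_Q = 94.35 kN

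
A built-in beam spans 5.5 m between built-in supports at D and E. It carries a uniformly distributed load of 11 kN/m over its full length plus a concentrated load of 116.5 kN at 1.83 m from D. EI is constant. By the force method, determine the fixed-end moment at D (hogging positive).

Take the two fixed-end moments M_D, M_E as redundants; the released structure is the simple span DE.
End rotations of the released simple span under the applied load (×1/EI):
  at D: UDL 11: wL³/(24EI) = 76.26/EI
  at E: UDL 11: wL³/(24EI) = 76.26/EI
  at D: point load 116.5 at a = 1.83: Pab(L + b)/(6LEI) = 217.4/EI
  at E: point load 116.5 at a = 1.83: Pab(L + a)/(6LEI) = 173.8/EI
  θ_D0 = 293.7/EI,  θ_E0 = 250/EI
Flexibility coefficients: a unit moment at one end gives L/(3EI) there and L/(6EI) at the far end, so f₁₁ = f₂₂ = 1.833/EI and f₁₂ = f₂₁ = 0.9167/EI.
Compatibility — zero rotation at each built-in end:
  1.833 M_D + 0.9167 M_E = 293.7
  0.9167 M_D + 1.833 M_E = 250
Solving the pair gives M_D = 122.7 kN·m and M_E = 75.06 kN·m (hogging).

M_D = 122.7 kN·m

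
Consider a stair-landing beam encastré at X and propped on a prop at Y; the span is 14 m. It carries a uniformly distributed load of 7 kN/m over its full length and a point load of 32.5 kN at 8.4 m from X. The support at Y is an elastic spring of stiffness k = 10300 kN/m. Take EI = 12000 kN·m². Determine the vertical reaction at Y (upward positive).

Release the roller at Y. Primary structure: cantilever fixed at X.
Deflection at Y on the released cantilever, summing each load's contribution:
  UDL 7: wL⁴/(8EI) = 33614/EI
  point load 32.5 at a = 8.4: Pa²(3L − a)/(6EI) = 12842/EI
  δ_0 = 46456/EI
Flexibility coefficient — unit upward force at Y: δ_{YY} = L³/(3EI) = 914.7/EI.
With EI = 12000 kN·m²: δ_0 = 3.8713 m and δ_{YY} = 0.076222 m/kN.
Compatibility — the spring shortens by R_Y/k under the reaction it provides: δ_0 − R_Y·δ_{YY} = R_Y/k. With 1/k = 0.000097 m/kN, R_Y = δ_0 / (δ_{YY} + 1/k) = 3.8713 / (0.076222 + 0.000097) = 50.73 kN.

R_Y = 50.73 kN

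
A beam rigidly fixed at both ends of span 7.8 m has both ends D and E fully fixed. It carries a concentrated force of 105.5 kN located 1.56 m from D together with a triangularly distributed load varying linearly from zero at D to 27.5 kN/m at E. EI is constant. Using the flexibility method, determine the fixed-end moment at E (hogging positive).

M_E = 110 kN·m

Take the two fixed-end moments M_D, M_E as redundants; the released structure is the simple span DE.
Simple-span end rotations at D and E under the given loads:
  at D: point load 105.5 at a = 1.56: Pab(L + b)/(6LEI) = 308.1/EI
  at E: point load 105.5 at a = 1.56: Pab(L + a)/(6LEI) = 205.4/EI
  at D: triangular load, peak 27.5: 7w₀L³/(360EI) = 253.8/EI
  at E: triangular load, peak 27.5: w₀L³/(45EI) = 290/EI
  θ_D0 = 561.8/EI,  θ_E0 = 495.4/EI
Flexibility coefficients: a unit moment at one end gives L/(3EI) there and L/(6EI) at the far end, so f₁₁ = f₂₂ = 2.6/EI and f₁₂ = f₂₁ = 1.3/EI.
Compatibility — zero rotation at each built-in end:
  2.6 M_D + 1.3 M_E = 561.8
  1.3 M_D + 2.6 M_E = 495.4
Solving the pair gives M_D = 161.1 kN·m and M_E = 110 kN·m (hogging).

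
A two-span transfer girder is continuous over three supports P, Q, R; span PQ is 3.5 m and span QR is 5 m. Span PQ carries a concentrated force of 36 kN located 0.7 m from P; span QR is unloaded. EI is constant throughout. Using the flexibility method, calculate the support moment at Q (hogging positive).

Insert a hinge at Q; M_Q is the redundant, and each span becomes simply supported.
End slopes at the hinge Q, treating each span as simply supported:
  span PQ: point load 36 at a = 0.7: Pab(L + a)/(6LEI) = 14.11/EI
  relative rotation θ_0 = (14.11 + 0)/EI = 14.11/EI
A unit hogging moment at Q produces rotation L₁/(3EI) + L₂/(3EI) = 2.833/EI.
Slope continuity at Q: θ_0 = M_Q·2.833/EI, so M_Q = 14.11/2.833 = 4.981 kN·m (hogging).

M_Q = 4.981 kN·m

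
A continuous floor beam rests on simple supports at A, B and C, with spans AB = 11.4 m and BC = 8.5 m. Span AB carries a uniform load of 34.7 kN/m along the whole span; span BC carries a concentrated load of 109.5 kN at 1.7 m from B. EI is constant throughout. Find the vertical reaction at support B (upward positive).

R_B = 363.5 kN

Release continuity at B by inserting a hinge; the redundant is the internal moment M_B. The primary structure is two simply-supported spans AB and BC.
End slopes at the hinge B, treating each span as simply supported:
  span AB: UDL 34.7: wL³/(24EI) = 2142/EI
  span BC: point load 109.5 at a = 1.7: Pab(L + b)/(6LEI) = 379.7/EI
  relative rotation θ_0 = (2142 + 379.7)/EI = 2522/EI
A unit hogging moment at B produces rotation L₁/(3EI) + L₂/(3EI) = 6.633/EI.
Compatibility: M_B·(L₁+L₂)/(3EI) = θ_0, giving M_B = 380.2 kN·m (hogging).
Span AB, ΣM about A with M_B applied at B: R_B^{AB}·11.4 = 2255 + 380.2, so R_B^{AB} = 231.1 kN and R_A = 395.6 − 231.1 = 164.4 kN.
Span BC, ΣM about C: R_B^{BC}·8.5 = 744.6 + 380.2, so R_B^{BC} = 132.3 kN and R_C = 109.5 − 132.3 = -22.83 kN.
R_B = 231.1 + 132.3 = 363.5 kN.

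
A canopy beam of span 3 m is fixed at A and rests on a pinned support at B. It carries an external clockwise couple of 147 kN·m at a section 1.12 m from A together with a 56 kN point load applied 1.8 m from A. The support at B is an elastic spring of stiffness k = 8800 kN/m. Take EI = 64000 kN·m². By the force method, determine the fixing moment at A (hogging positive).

Take the reaction at B as the redundant and release it; the primary structure is a cantilever fixed at A.
Primary-structure tip deflection at B by superposition:
  clockwise couple 147 at a = 1.12: M₀a(2L − a)/(2EI) = 401.7/EI
  point load 56 at a = 1.8: Pa²(3L − a)/(6EI) = 217.7/EI
  δ_0 = 619.4/EI
Flexibility coefficient — unit upward force at B: δ_{BB} = L³/(3EI) = 9/EI.
With EI = 64000 kN·m²: δ_0 = 0.009679 m and δ_{BB} = 0.000141 m/kN.
Compatibility — the spring shortens by R_B/k under the reaction it provides: δ_0 − R_B·δ_{BB} = R_B/k. With 1/k = 0.000114 m/kN, R_B = δ_0 / (δ_{BB} + 1/k) = 0.009679 / (0.000141 + 0.000114) = 38.07 kN.
Moment equilibrium about A: M_A = Σ(load moments about A) − R_B·L = 247.8 − 38.07×3 = 133.6 kN·m.

M_A = 133.6 kN·m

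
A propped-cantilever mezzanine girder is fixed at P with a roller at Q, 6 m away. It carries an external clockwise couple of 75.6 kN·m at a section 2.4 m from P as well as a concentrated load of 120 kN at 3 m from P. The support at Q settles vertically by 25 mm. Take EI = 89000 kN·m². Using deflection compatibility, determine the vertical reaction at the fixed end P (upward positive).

R_P = 101.3 kN

Choose R_Q as the redundant. The primary structure is the cantilever fixed at P.
Free-end deflection of the primary structure under the applied loading (downward +):
  clockwise couple 75.6 at a = 2.4: M₀a(2L − a)/(2EI) = 870.9/EI
  point load 120 at a = 3: Pa²(3L − a)/(6EI) = 2700/EI
  δ_0 = 3571/EI
Flexibility coefficient — unit upward force at Q: δ_{QQ} = L³/(3EI) = 72/EI.
With EI = 89000 kN·m²: δ_0 = 0.040123 m and δ_{QQ} = 0.000809 m/kN.
Compatibility — the beam at Q must follow the support down by 0.025 m: δ_0 − R_Q·δ_{QQ} = 0.025, so R_Q = (0.040123 − 0.025)/0.000809 = 18.69 kN.
Vertical equilibrium: R_P = ΣP − R_Q = 120 − 18.69 = 101.3 kN.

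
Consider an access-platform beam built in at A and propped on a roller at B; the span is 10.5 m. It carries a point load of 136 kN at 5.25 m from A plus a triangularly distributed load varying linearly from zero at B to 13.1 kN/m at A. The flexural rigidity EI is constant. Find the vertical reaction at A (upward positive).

R_A = 148.5 kN

Remove the prop at B; the released (primary) structure is a cantilever built in at A.
Deflection at B on the released cantilever, summing each load's contribution:
  point load 136 at a = 5.25: Pa²(3L − a)/(6EI) = 16400/EI
  triangular load, peak 13.1 at the fixed end: w₀L⁴/(30EI) = 5308/EI
  δ_0 = 21707/EI
Tip deflection under a unit load at B: L³/(3EI) = 385.9/EI.
Compatibility at B: δ_0 − R_B·δ_{BB} = 0, so R_B = 21707/385.9 = 56.26 kN.
Vertical equilibrium: R_A = ΣP − R_B = 204.8 − 56.26 = 148.5 kN.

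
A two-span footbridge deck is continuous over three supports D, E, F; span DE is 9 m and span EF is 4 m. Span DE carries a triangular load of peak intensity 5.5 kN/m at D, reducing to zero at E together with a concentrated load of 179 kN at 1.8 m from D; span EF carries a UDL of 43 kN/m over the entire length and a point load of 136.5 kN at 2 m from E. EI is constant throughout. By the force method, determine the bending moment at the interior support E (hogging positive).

M_E = 183 kN·m

Release continuity at E by inserting a hinge; the redundant is the internal moment M_E. The primary structure is two simply-supported spans DE and EF.
Rotations at E on the released spans (each span's end-slope, ×1/EI):
  span DE: triangular load, peak 5.5: 7w₀L³/(360EI) = 77.96/EI
  span DE: point load 179 at a = 1.8: Pab(L + a)/(6LEI) = 464/EI
  span EF: UDL 43: wL³/(24EI) = 114.7/EI
  span EF: point load 136.5 at a = 2: Pab(L + b)/(6LEI) = 136.5/EI
  relative rotation θ_0 = (541.9 + 251.2)/EI = 793.1/EI
A unit hogging moment at E produces rotation L₁/(3EI) + L₂/(3EI) = 4.333/EI.
Slope continuity at E: θ_0 = M_E·4.333/EI, so M_E = 793.1/4.333 = 183 kN·m (hogging).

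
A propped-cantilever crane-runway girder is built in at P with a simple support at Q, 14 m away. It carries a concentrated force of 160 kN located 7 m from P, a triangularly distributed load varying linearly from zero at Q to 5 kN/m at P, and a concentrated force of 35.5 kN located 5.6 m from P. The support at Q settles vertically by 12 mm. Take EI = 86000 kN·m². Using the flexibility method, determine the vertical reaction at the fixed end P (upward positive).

Take the reaction at Q as the redundant and release it; the primary structure is a cantilever fixed at P.
Deflection at Q on the released cantilever, summing each load's contribution:
  point load 160 at a = 7: Pa²(3L − a)/(6EI) = 45733/EI
  triangular load, peak 5 at the fixed end: w₀L⁴/(30EI) = 6403/EI
  point load 35.5 at a = 5.6: Pa²(3L − a)/(6EI) = 6754/EI
  δ_0 = 58890/EI
Flexibility coefficient — unit upward force at Q: δ_{QQ} = L³/(3EI) = 914.7/EI.
With EI = 86000 kN·m²: δ_0 = 0.68477 m and δ_{QQ} = 0.010636 m/kN.
Compatibility — the beam at Q must follow the support down by 0.012 m: δ_0 − R_Q·δ_{QQ} = 0.012, so R_Q = (0.68477 − 0.012)/0.010636 = 63.26 kN.
Vertical equilibrium: R_P = ΣP − R_Q = 230.5 − 63.26 = 167.2 kN.

R_P = 167.2 kN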